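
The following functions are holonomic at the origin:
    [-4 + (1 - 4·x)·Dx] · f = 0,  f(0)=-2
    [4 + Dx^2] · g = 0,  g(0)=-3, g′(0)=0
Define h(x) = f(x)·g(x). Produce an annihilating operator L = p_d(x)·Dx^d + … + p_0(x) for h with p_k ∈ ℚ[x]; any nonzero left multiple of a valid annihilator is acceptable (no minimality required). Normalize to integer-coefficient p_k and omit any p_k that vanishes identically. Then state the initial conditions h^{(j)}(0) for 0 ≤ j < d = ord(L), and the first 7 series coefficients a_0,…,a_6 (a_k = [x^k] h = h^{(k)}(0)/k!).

f: a_k = -2, -8, -32, -128, -512, -2048, -8192, …
g: a_k = -3, 0, 6, 0, -2, 0, 4/15, …
h₀=f·g: eliminate ⇒ L₀, order ≤ 1·2.
L = (-4 + 16·x) + 8·Dx + (-1 + 4·x)·Dx^2  (order 2).
h: a_k = 6, 24, 84, 336, 1348, 5392, 323512/15, …
ICs: h(0) = 6, h′(0) = 24.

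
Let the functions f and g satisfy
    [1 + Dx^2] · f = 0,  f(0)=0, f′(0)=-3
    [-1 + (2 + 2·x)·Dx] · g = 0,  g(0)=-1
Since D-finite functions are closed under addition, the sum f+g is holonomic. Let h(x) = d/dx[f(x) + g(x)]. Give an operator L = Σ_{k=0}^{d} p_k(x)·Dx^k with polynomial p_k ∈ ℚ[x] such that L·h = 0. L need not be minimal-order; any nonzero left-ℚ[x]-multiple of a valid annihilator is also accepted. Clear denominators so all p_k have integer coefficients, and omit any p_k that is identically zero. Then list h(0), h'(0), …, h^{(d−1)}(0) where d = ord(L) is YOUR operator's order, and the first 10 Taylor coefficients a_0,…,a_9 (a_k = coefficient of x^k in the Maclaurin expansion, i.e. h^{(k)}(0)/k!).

L = (-19 - 8·x - 4·x^2) + (-14 - 30·x - 24·x^2 - 8·x^3)·Dx + (-19 - 8·x - 4·x^2)·Dx^2 + (-14 - 30·x - 24·x^2 - 8·x^3)·Dx^3  (order 3).
h: a_k = -7/2, 1/4, 21/16, 5/32, -67/256, 63/512, -3337/30720, 429/4096, -676187/6881280, 12155/131072, …
ICs: h(0) = -7/2, h′(0) = 1/4, h′′(0) = 21/8.

f: a_k = 0, -3, 0, 1/2, 0, -1/40, 0, 1/1680, 0, -1/120960, …
g: a_k = -1, -1/2, 1/8, -1/16, 5/128, -7/256, 21/1024, -33/2048, 429/32768, -715/65536, …
h₀=f+g: left-lcm gives L₀, ord ≤ 3.
h=h₀': d/dx-closure on L₀ ⇒ L.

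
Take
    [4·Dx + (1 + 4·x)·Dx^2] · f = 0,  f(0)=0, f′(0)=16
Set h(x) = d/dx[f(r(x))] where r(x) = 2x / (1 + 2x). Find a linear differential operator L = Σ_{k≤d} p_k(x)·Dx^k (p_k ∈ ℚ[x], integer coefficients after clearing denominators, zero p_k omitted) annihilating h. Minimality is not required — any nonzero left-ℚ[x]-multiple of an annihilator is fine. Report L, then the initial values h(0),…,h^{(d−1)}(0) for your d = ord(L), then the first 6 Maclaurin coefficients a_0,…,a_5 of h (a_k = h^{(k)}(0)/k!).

L = (12 + 40·x) + (1 + 12·x + 20·x^2)·Dx  (order 1).
h: a_k = 32, -384, 3968, -39936, 399872, -3999744, …
ICs: h(0) = 32.

f: a_k = 0, 16, -32, 256/3, -256, 4096/5, …
h₀=f(r): pull back L_f along r ⇒ L₀.
Derive L from L₀ (diff closure).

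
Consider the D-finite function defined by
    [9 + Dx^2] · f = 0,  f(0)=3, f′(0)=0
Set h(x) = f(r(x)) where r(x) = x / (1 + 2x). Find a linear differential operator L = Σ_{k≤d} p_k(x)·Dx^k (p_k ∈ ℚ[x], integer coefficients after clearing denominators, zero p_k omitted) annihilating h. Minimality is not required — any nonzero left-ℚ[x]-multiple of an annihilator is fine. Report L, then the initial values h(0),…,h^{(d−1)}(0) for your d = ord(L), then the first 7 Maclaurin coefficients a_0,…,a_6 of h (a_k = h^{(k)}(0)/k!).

L = 9 + (4 + 24·x + 48·x^2 + 32·x^3)·Dx + (1 + 8·x + 24·x^2 + 32·x^3 + 16·x^4)·Dx^2  (order 2).
h: a_k = 3, 0, -27/2, 54, -1215/8, 351, -54243/80, …
ICs: h(0) = 3, h′(0) = 0.

f: a_k = 3, 0, -27/2, 0, 81/8, 0, -243/80, …
Change of var in L_f (x↦r) gives L₀.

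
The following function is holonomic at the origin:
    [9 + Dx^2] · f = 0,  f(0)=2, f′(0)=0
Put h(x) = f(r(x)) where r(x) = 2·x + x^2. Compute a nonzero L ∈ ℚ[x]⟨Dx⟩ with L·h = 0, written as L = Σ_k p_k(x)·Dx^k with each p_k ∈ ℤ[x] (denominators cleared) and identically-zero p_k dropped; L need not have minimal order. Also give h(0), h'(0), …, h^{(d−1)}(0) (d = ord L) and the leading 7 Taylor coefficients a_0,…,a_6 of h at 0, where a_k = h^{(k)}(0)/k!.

f: a_k = 2, 0, -9, 0, 27/4, 0, -81/40, …
Change of var in L_f (x↦r) gives L₀.
L = (36 + 108·x + 108·x^2 + 36·x^3) - Dx + (1 + x)·Dx^2  (order 2).
h: a_k = 2, 0, -36, -36, 99, 216, 162/5, …
ICs: h(0) = 2, h′(0) = 0.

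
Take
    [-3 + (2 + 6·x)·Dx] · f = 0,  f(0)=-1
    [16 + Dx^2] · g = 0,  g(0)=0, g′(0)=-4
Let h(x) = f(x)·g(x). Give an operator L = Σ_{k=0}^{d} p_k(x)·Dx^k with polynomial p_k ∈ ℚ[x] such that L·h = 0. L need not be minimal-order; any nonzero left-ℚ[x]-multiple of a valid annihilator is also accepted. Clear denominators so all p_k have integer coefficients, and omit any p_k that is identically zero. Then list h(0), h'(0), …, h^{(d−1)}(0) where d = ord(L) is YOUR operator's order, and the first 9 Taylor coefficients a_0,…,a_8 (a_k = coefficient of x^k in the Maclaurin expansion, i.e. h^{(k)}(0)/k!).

f: a_k = -1, -3/2, 9/8, -27/16, 405/128, -1701/256, 15309/1024, -72171/2048, 2814669/32768, …
g: a_k = 0, -4, 0, 32/3, 0, -128/15, 0, 1024/315, 0, …
h₀=f·g: eliminate ⇒ L₀, order ≤ 1·2.
L = (91 + 384·x + 576·x^2) + (-12 - 36·x)·Dx + (4 + 24·x + 36·x^2)·Dx^2  (order 2).
h: a_k = 0, 4, 6, -91/6, -37/4, 3781/480, 6841/320, -3137023/80640, 855943/10752, …
ICs: h(0) = 0, h′(0) = 4.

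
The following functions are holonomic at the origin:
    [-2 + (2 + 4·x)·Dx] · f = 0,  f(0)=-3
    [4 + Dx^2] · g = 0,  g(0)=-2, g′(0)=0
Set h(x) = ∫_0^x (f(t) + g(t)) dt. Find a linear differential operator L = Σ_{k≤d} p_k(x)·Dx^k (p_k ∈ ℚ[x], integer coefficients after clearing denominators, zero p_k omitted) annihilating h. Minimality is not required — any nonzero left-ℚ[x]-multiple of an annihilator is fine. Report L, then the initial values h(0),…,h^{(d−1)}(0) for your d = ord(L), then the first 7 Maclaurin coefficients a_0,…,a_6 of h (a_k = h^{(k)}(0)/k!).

f: a_k = -3, -3, 3/2, -3/2, 15/8, -21/8, 63/16, …
g: a_k = -2, 0, 4, 0, -4/3, 0, 8/45, …
L₀ := lclm(L_f,L_g); ord L₀ ≤ 1+2.
h=∫₀ˣh₀: take L = L₀·Dx.
L = (-28 - 64·x - 64·x^2)·Dx + (12 + 88·x + 192·x^2 + 128·x^3)·Dx^2 + (-7 - 16·x - 16·x^2)·Dx^3 + (3 + 22·x + 48·x^2 + 32·x^3)·Dx^4  (order 4).
h: a_k = 0, -5, -3/2, 11/6, -3/8, 13/120, -7/16, …
ICs: h(0) = 0, h′(0) = -5, h′′(0) = -3, h′′′(0) = 11.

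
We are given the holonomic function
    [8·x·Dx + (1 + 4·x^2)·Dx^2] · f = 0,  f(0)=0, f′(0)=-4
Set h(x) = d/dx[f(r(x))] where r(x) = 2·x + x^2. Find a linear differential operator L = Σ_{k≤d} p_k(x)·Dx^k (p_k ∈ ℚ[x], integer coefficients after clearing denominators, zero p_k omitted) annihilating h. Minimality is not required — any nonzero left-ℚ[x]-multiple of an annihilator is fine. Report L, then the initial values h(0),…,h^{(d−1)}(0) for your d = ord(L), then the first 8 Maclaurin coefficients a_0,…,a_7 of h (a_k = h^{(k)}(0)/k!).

L = (-1 + 32·x + 64·x^2 + 48·x^3 + 12·x^4) + (1 + x + 16·x^2 + 32·x^3 + 20·x^4 + 4·x^5)·Dx  (order 1).
h: a_k = -8, -8, 128, 256, -1888, -6112, 25600, 126976, …
ICs: h(0) = -8.

f: a_k = 0, -4, 0, 16/3, 0, -64/5, 0, 256/7, …
Substitute x→r, Dx→(1/r')Dx; clear ⇒ L₀.
Differentiate: ansatz ord ≤ ord L₀ ⇒ L.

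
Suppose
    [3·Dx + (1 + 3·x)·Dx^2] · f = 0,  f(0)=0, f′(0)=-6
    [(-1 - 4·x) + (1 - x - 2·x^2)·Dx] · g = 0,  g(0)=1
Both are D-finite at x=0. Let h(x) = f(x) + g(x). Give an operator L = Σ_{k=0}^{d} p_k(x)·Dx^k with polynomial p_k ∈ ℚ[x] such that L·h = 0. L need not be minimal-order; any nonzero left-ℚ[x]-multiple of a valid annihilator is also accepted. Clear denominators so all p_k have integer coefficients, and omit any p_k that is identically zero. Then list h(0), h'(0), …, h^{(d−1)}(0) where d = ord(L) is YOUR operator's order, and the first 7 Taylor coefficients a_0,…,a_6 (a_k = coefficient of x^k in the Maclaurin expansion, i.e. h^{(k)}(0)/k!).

f: a_k = 0, -6, 9, -18, 81/2, -486/5, 243, …
g: a_k = 1, 1, 3, 5, 11, 21, 43, …
h₀=f+g: left-lcm gives L₀, ord ≤ 3.
L = (-66 - 270·x - 576·x^2 - 336·x^3 - 288·x^4)·Dx + (-4 - 96·x - 492·x^2 - 832·x^3 - 696·x^4 - 480·x^5)·Dx^2 + (3 + 19·x + 25·x^2 - 39·x^3 - 116·x^4 - 164·x^5 - 96·x^6)·Dx^3  (order 3).
h: a_k = 1, -5, 12, -13, 103/2, -381/5, 286, …
ICs: h(0) = 1, h′(0) = -5, h′′(0) = 24.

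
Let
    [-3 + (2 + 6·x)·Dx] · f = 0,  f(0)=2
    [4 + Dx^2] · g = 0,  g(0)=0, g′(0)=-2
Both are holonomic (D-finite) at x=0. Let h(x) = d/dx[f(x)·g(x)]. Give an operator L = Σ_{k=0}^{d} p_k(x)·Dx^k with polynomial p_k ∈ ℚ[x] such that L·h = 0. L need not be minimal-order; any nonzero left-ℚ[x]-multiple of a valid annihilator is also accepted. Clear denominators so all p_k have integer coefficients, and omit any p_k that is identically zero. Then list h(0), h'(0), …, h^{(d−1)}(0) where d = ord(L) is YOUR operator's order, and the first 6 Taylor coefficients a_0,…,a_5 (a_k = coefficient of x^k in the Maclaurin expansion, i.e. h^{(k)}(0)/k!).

f: a_k = 2, 3, -9/4, 27/8, -405/64, 1701/128, …
g: a_k = 0, -2, 0, 4/3, 0, -4/15, …
Sym-product of L_f,L_g gives L₀ (≤ ord 2).
h₀' ⇒ L via d/dx closure of L₀.
L = (1453 + 11712·x + 26784·x^2 + 27648·x^3 + 20736·x^4) + (132 - 756·x - 5184·x^2 - 5184·x^3)·Dx + (172 + 1416·x + 4428·x^2 + 6912·x^3 + 5184·x^4)·Dx^2  (order 2).
h: a_k = -4, -12, 43/2, -11, 4379/96, -21963/160, …
ICs: h(0) = -4, h′(0) = -12.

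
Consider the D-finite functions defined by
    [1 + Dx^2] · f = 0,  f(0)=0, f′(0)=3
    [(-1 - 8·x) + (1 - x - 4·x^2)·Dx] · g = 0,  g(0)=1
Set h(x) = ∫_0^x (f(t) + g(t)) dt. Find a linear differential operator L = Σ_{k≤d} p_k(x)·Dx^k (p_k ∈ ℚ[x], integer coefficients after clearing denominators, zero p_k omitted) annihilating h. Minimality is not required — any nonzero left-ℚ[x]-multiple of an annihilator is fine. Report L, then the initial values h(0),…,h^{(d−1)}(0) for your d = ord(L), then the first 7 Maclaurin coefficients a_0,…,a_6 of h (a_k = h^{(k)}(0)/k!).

f: a_k = 0, 3, 0, -1/2, 0, 1/40, 0, …
g: a_k = 1, 1, 5, 9, 29, 65, 181, …
f+g: L₀ = lclm(L_f,L_g), ord ≤ 2+1.
h=∫₀ˣh₀: take L = L₀·Dx.
L = (-55 - 486·x - 553·x^2 - 1488·x^3 - 80·x^4 - 128·x^5)·Dx + (11 + 11·x + 23·x^2 - 169·x^3 - 348·x^4 - 48·x^5 - 64·x^6)·Dx^2 + (-55 - 486·x - 553·x^2 - 1488·x^3 - 80·x^4 - 128·x^5)·Dx^3 + (11 + 11·x + 23·x^2 - 169·x^3 - 348·x^4 - 48·x^5 - 64·x^6)·Dx^4  (order 4).
h: a_k = 0, 1, 2, 5/3, 17/8, 29/5, 867/80, …
ICs: h(0) = 0, h′(0) = 1, h′′(0) = 4, h′′′(0) = 10.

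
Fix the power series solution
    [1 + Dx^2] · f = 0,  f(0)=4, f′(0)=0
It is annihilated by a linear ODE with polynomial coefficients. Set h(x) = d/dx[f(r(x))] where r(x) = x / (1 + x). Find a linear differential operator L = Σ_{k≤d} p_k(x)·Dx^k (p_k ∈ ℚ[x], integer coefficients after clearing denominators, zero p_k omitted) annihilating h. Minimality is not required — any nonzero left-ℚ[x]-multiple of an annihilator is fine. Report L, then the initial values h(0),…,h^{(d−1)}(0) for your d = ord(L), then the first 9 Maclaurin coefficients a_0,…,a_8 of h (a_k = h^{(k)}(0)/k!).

L = (7 + 12·x + 6·x^2) + (6 + 18·x + 18·x^2 + 6·x^3)·Dx + (1 + 4·x + 6·x^2 + 4·x^3 + x^4)·Dx^2  (order 2).
h: a_k = 0, -4, 12, -70/3, 110/3, -1501/30, 609/10, -16699/252, 8791/140, …
ICs: h(0) = 0, h′(0) = -4.

f: a_k = 4, 0, -2, 0, 1/6, 0, -1/180, 0, 1/10080, …
Change of var in L_f (x↦r) gives L₀.
Derive L from L₀ (diff closure).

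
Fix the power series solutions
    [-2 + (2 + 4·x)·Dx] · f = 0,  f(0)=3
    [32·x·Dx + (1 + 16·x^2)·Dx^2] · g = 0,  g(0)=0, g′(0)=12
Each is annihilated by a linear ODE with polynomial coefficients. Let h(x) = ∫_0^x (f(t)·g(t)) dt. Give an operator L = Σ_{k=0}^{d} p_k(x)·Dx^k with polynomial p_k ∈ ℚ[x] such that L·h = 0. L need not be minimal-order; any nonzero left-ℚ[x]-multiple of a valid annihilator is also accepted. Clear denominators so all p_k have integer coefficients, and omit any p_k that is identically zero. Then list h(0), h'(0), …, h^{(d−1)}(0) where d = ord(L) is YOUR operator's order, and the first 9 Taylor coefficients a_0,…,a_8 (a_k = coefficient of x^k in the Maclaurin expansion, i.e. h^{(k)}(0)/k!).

f: a_k = 3, 3, -3/2, 3/2, -15/8, 21/8, -63/16, 99/16, -1287/128, …
g: a_k = 0, 12, 0, -64, 0, 3072/5, 0, -49152/7, 0, …
Product ⇒ symmetric product L₀, ord ≤ 2.
Integrate: L := L₀·Dx.
L = (3 - 32·x - 16·x^2)·Dx + (-2 + 28·x + 96·x^2 + 64·x^3)·Dx^2 + (1 + 4·x + 20·x^2 + 64·x^3 + 64·x^4)·Dx^3  (order 3).
h: a_k = 0, 0, 18, 12, -105/2, -174/5, 6389/20, 2541/10, -3067959/1120, …
ICs: h(0) = 0, h′(0) = 0, h′′(0) = 36.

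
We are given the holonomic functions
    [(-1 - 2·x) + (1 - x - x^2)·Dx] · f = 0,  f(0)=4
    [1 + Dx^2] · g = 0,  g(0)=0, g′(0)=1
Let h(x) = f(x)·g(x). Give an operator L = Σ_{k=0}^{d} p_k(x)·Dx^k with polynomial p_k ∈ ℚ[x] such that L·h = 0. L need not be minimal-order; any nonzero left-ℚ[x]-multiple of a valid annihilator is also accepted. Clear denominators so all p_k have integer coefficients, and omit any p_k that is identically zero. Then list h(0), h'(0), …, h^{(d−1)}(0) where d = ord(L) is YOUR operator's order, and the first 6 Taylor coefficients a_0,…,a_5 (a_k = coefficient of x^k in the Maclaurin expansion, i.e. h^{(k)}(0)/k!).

f: a_k = 4, 4, 8, 12, 20, 32, …
g: a_k = 0, 1, 0, -1/6, 0, 1/120, …
Product ⇒ symmetric product L₀, ord ≤ 2.
L = (1 + x + x^2) + (2 + 4·x)·Dx + (-1 + x + x^2)·Dx^2  (order 2).
h: a_k = 0, 4, 4, 22/3, 34/3, 187/10, …
ICs: h(0) = 0, h′(0) = 4.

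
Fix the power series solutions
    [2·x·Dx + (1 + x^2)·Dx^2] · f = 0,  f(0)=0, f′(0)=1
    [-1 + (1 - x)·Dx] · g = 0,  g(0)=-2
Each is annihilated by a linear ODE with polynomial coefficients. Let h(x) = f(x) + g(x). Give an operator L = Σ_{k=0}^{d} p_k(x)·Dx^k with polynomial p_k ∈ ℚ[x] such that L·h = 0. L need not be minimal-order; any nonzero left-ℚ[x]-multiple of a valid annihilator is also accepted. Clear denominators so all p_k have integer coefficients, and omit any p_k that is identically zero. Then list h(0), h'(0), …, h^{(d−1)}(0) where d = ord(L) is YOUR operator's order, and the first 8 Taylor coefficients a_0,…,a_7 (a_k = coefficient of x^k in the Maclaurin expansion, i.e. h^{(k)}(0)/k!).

f: a_k = 0, 1, 0, -1/3, 0, 1/5, 0, -1/7, …
g: a_k = -2, -2, -2, -2, -2, -2, -2, -2, …
L₀ := lclm(L_f,L_g); ord L₀ ≤ 2+1.
L = (2 - 8·x - 6·x^2)·Dx + (-4 + 2·x - 4·x^2 - 6·x^3)·Dx^2 + (1 - x^4)·Dx^3  (order 3).
h: a_k = -2, -1, -2, -7/3, -2, -9/5, -2, -15/7, …
ICs: h(0) = -2, h′(0) = -1, h′′(0) = -4.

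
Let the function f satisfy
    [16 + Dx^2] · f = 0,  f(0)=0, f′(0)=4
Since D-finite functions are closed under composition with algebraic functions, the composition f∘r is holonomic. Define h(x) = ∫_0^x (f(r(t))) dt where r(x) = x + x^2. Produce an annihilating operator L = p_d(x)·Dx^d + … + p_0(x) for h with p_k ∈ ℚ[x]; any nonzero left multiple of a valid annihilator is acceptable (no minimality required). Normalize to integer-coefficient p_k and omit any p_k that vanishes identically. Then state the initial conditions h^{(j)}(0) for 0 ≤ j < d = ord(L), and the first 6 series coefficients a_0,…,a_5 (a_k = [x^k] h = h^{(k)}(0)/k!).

f: a_k = 0, 4, 0, -32/3, 0, 128/15, …
f∘r: x↦r, Dx↦Dx/r' in L_f ⇒ L₀.
h=∫h₀ ⇒ L = L₀·Dx.
L = (16 + 96·x + 192·x^2 + 128·x^3)·Dx - 2·Dx^2 + (1 + 2·x)·Dx^3  (order 3).
h: a_k = 0, 0, 2, 4/3, -8/3, -32/5, …
ICs: h(0) = 0, h′(0) = 0, h′′(0) = 4.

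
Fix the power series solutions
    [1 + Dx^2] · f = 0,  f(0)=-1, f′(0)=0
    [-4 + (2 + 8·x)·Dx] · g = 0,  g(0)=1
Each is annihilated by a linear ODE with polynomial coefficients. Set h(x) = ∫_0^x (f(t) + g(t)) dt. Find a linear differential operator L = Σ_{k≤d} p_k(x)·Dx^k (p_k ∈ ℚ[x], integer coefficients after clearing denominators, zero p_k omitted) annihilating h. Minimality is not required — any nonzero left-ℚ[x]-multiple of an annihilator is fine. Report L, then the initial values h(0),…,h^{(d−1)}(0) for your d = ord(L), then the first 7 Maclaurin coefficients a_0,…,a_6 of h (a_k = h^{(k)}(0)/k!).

f: a_k = -1, 0, 1/2, 0, -1/24, 0, 1/720, …
g: a_k = 1, 2, -2, 4, -10, 28, -84, …
Sum ⇒ L₀ = lclm(L_f,L_g) in ℚ(x)⟨Dx⟩.
∫: right-multiply L₀ by Dx.
L = (-26 - 16·x - 32·x^2)·Dx + (-3 - 4·x + 48·x^2 + 64·x^3)·Dx^2 + (-26 - 16·x - 32·x^2)·Dx^3 + (-3 - 4·x + 48·x^2 + 64·x^3)·Dx^4  (order 4).
h: a_k = 0, 0, 1, -1/2, 1, -241/120, 14/3, …
ICs: h(0) = 0, h′(0) = 0, h′′(0) = 2, h′′′(0) = -3.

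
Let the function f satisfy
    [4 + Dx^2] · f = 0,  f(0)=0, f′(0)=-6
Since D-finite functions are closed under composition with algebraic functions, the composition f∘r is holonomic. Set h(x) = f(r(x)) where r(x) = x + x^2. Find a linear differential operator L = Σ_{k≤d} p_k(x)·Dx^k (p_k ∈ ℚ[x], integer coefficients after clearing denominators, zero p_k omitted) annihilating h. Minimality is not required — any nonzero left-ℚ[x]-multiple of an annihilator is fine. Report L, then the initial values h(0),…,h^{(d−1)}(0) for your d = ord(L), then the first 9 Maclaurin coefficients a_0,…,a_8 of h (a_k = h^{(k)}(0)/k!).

f: a_k = 0, -6, 0, 4, 0, -4/5, 0, 8/105, 0, …
Substitute x→r, Dx→(1/r')Dx; clear ⇒ L₀.
L = (4 + 24·x + 48·x^2 + 32·x^3) - 2·Dx + (1 + 2·x)·Dx^2  (order 2).
h: a_k = 0, -6, -6, 4, 12, 56/5, 0, -832/105, -112/15, …
ICs: h(0) = 0, h′(0) = -6.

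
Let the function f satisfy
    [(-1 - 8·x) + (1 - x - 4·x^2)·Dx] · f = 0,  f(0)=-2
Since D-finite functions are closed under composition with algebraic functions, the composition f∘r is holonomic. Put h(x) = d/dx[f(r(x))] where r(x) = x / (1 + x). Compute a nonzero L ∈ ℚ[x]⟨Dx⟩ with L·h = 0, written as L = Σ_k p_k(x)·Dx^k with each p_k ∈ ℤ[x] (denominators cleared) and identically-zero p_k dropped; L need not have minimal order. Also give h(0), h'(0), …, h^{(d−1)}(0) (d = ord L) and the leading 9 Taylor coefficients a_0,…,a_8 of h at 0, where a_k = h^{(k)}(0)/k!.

L = (8 + 24·x + 120·x^2 + 72·x^3) + (-1 - 11·x - 15·x^2 + 31·x^3 + 36·x^4)·Dx  (order 1).
h: a_k = -2, -16, 0, -128, 160, -960, 2016, -7424, 18720, …
ICs: h(0) = -2.

f: a_k = -2, -2, -10, -18, -58, -130, -362, -882, -2330, …
L₀ from L_f via x↦r, Dx↦r'^{-1}Dx.
Derive L from L₀ (diff closure).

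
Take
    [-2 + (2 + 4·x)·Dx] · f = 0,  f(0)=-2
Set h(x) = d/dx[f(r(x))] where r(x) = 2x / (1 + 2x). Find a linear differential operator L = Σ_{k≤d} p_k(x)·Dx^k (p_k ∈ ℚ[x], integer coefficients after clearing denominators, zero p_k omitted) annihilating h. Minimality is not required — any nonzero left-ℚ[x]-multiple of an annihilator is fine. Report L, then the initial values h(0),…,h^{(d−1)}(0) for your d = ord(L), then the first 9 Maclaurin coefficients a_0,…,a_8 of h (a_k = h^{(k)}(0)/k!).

f: a_k = -2, -2, 1, -1, 5/4, -7/4, 21/8, -33/8, 429/64, …
h₀=f(r): pull back L_f along r ⇒ L₀.
h₀' ⇒ L via d/dx closure of L₀.
L = (-6 - 24·x) + (-1 - 8·x - 12·x^2)·Dx  (order 1).
h: a_k = -4, 24, -120, 592, -3000, 15696, -84336, 462240, -2570328, …
ICs: h(0) = -4.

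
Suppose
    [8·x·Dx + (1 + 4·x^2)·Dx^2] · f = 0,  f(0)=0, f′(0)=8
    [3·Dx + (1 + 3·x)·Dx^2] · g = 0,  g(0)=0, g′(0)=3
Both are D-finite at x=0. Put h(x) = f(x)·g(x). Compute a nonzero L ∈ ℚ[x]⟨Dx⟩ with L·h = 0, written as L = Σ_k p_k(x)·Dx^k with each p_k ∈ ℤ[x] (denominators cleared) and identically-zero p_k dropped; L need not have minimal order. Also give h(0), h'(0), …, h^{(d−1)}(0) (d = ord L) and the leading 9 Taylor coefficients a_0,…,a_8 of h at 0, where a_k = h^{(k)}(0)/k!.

f: a_k = 0, 8, 0, -32/3, 0, 128/5, 0, -512/7, 0, …
g: a_k = 0, 3, -9/2, 9, -81/4, 243/5, -243/2, 2187/7, -6561/8, …
L₀ := L_f ⊗_s L_g (sym. prod.), ord ≤ 4.
L = (1632 + 8496·x + 23040·x^2 + 110016·x^3 + 207360·x^4 + 269568·x^5 + 82944·x^7)·Dx + (418 + 6672·x + 44112·x^2 + 151488·x^3 + 393984·x^4 + 642816·x^5 + 725760·x^6 + 82944·x^7 + 290304·x^8)·Dx^2 + (204 + 1844·x + 12096·x^2 + 47408·x^3 + 122880·x^4 + 240192·x^5 + 331776·x^6 + 361728·x^7 + 82944·x^8 + 165888·x^9)·Dx^3 + (25 + 246·x + 1217·x^2 + 4128·x^3 + 10624·x^4 + 22080·x^5 + 34272·x^6 + 41472·x^7 + 43776·x^8 + 13824·x^9 + 20736·x^10)·Dx^4  (order 4).
h: a_k = 0, 0, 24, -36, 40, -114, 1848/5, -4356/5, 1992, …
ICs: h(0) = 0, h′(0) = 0, h′′(0) = 48, h′′′(0) = -216.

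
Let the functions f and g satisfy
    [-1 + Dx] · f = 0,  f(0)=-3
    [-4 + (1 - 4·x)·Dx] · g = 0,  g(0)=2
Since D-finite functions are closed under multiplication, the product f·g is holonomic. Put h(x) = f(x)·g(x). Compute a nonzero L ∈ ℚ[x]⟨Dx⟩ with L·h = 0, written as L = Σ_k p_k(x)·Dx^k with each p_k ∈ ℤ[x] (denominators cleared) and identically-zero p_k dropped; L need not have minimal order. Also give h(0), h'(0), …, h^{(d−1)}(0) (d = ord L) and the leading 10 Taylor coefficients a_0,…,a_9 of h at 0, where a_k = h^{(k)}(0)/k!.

L = (5 - 4·x) + (-1 + 4·x)·Dx  (order 1).
h: a_k = -6, -30, -123, -493, -7889/4, -157781/20, -757349/24, -106028861/840, -3392923553/6720, -122145247909/60480, …
ICs: h(0) = -6.

f: a_k = -3, -3, -3/2, -1/2, -1/8, -1/40, -1/240, -1/1680, -1/13440, -1/120960, …
g: a_k = 2, 8, 32, 128, 512, 2048, 8192, 32768, 131072, 524288, …
L₀ := L_f ⊗_s L_g (sym. prod.), ord ≤ 1.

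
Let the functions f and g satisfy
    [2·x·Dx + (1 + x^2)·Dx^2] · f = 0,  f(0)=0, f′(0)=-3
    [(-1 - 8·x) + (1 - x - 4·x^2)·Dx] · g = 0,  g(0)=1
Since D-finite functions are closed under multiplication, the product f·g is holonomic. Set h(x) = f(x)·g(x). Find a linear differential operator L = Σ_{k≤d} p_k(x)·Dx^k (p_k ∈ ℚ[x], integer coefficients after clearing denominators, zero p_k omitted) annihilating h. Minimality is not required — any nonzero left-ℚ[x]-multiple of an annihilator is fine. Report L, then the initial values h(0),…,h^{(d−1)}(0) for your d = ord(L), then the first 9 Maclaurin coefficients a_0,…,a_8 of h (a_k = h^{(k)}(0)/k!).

L = (8 + 2·x + 24·x^2) + (2 + 14·x + 4·x^2 + 24·x^3)·Dx + (-1 + x + 3·x^2 + x^3 + 4·x^4)·Dx^2  (order 2).
h: a_k = 0, -3, -3, -14, -26, -413/5, -933/5, -3616/7, -44204/35, …
ICs: h(0) = 0, h′(0) = -3.

f: a_k = 0, -3, 0, 1, 0, -3/5, 0, 3/7, 0, …
g: a_k = 1, 1, 5, 9, 29, 65, 181, 441, 1165, …
L₀ := L_f ⊗_s L_g (sym. prod.), ord ≤ 2.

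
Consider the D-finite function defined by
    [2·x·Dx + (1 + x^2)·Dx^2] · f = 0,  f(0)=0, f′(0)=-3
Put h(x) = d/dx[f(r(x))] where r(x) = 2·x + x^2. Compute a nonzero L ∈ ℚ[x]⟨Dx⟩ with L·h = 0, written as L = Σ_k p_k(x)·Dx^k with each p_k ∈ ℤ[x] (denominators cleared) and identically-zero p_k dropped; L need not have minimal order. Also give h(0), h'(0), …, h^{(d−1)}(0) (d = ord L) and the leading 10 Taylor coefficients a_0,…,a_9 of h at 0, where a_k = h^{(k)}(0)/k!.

L = (-1 + 8·x + 16·x^2 + 12·x^3 + 3·x^4) + (1 + x + 4·x^2 + 8·x^3 + 5·x^4 + x^5)·Dx  (order 1).
h: a_k = -6, -6, 24, 48, -66, -282, 48, 1344, 1002, -5286, …
ICs: h(0) = -6.

f: a_k = 0, -3, 0, 1, 0, -3/5, 0, 3/7, 0, -1/3, …
Change of var in L_f (x↦r) gives L₀.
Differentiate: ansatz ord ≤ ord L₀ ⇒ L.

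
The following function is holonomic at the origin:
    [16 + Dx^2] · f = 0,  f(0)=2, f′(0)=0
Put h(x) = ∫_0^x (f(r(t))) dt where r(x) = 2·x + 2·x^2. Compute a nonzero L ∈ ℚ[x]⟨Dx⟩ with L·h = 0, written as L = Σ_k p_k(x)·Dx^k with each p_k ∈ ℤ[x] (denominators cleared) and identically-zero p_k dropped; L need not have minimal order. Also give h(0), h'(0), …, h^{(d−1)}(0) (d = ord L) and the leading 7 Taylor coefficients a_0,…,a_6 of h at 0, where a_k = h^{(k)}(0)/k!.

L = (64 + 384·x + 768·x^2 + 512·x^3)·Dx - 2·Dx^2 + (1 + 2·x)·Dx^3  (order 3).
h: a_k = 0, 2, 0, -64/3, -32, 832/15, 2048/9, …
ICs: h(0) = 0, h′(0) = 2, h′′(0) = 0.

f: a_k = 2, 0, -16, 0, 64/3, 0, -512/45, …
h₀=f(r): pull back L_f along r ⇒ L₀.
∫: right-multiply L₀ by Dx.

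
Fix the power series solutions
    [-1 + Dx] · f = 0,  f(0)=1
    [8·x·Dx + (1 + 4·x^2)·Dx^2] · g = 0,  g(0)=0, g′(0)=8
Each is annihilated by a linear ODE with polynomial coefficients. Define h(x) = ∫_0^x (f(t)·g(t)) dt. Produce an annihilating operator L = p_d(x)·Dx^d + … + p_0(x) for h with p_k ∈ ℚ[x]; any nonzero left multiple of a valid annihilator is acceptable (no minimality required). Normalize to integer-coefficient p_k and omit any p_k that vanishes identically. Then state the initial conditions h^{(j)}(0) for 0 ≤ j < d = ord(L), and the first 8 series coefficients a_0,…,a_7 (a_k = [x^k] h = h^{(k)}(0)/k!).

L = (1 - 8·x + 4·x^2)·Dx + (-2 + 8·x - 8·x^2)·Dx^2 + (1 + 4·x^2)·Dx^3  (order 3).
h: a_k = 0, 0, 4, 8/3, -5/3, -28/15, 103/30, 215/63, …
ICs: h(0) = 0, h′(0) = 0, h′′(0) = 8.

f: a_k = 1, 1, 1/2, 1/6, 1/24, 1/120, 1/720, 1/5040, …
g: a_k = 0, 8, 0, -32/3, 0, 128/5, 0, -512/7, …
h₀=f·g: eliminate ⇒ L₀, order ≤ 1·2.
Integrate: L := L₀·Dx.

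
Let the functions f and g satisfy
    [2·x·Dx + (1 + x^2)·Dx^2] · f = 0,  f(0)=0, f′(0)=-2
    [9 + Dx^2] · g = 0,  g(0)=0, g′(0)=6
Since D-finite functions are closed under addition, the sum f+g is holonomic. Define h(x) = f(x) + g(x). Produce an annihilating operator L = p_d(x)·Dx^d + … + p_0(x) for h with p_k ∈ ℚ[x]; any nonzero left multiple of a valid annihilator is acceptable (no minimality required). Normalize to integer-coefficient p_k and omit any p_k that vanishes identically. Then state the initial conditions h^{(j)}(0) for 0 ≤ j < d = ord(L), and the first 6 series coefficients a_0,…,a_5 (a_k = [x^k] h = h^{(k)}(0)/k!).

L = (-54·x + 540·x^3 + 162·x^5)·Dx + (63 + 279·x^2 + 297·x^4 + 81·x^6)·Dx^2 + (-6·x + 60·x^3 + 18·x^5)·Dx^3 + (7 + 31·x^2 + 33·x^4 + 9·x^6)·Dx^4  (order 4).
h: a_k = 0, 4, 0, -25/3, 0, 73/20, …
ICs: h(0) = 0, h′(0) = 4, h′′(0) = 0, h′′′(0) = -50.

f: a_k = 0, -2, 0, 2/3, 0, -2/5, …
g: a_k = 0, 6, 0, -9, 0, 81/20, …
Weyl lclm of L_f,L_g ⇒ L₀ (ord ≤ 4).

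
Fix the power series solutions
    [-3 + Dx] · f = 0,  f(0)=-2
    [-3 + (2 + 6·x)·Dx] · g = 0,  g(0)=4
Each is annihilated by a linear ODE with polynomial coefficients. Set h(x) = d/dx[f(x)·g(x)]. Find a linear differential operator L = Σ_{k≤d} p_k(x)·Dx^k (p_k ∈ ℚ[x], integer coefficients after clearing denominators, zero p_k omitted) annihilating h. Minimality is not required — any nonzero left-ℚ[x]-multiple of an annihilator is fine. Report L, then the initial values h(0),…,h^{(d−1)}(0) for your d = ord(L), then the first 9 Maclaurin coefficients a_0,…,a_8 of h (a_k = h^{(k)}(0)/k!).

L = (7 + 36·x + 36·x^2) + (-2 - 10·x - 12·x^2)·Dx  (order 1).
h: a_k = -36, -126, -459/2, -891/4, -8667/32, 21627/320, -818667/1280, 28832679/17920, -194321511/40960, …
ICs: h(0) = -36.

f: a_k = -2, -6, -9, -9, -27/4, -81/20, -81/40, -243/280, -729/2240, …
g: a_k = 4, 6, -9/2, 27/4, -405/32, 1701/64, -15309/256, 72171/512, -2814669/8192, …
L₀ := L_f ⊗_s L_g (sym. prod.), ord ≤ 1.
h₀' ⇒ L via d/dx closure of L₀.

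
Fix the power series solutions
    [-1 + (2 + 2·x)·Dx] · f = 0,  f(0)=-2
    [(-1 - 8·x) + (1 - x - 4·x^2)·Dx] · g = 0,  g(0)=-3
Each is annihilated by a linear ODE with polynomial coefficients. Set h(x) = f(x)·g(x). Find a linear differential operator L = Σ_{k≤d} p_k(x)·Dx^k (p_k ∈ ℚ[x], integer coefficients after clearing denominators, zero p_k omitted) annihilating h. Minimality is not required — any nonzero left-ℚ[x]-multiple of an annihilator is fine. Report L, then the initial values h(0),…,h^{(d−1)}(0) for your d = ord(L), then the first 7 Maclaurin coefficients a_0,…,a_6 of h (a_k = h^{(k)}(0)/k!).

f: a_k = -2, -1, 1/4, -1/8, 5/64, -7/128, 21/512, …
g: a_k = -3, -3, -15, -27, -87, -195, -543, …
Sym-product of L_f,L_g gives L₀ (≤ ord 1).
L = (3 + 17·x + 12·x^2) + (-2 + 10·x^2 + 8·x^3)·Dx  (order 1).
h: a_k = 6, 9, 129/4, 549/8, 12633/64, 60423/128, 645885/512, …
ICs: h(0) = 6.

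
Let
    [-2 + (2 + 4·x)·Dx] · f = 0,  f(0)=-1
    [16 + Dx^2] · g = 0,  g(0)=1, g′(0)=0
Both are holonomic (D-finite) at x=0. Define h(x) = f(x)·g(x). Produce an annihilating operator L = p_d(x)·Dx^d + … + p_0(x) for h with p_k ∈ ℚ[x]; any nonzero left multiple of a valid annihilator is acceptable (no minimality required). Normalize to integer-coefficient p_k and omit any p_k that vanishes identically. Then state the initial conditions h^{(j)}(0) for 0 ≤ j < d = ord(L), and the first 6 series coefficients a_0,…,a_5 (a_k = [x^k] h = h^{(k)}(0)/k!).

f: a_k = -1, -1, 1/2, -1/2, 5/8, -7/8, …
g: a_k = 1, 0, -8, 0, 32/3, 0, …
Sym-product of L_f,L_g gives L₀ (≤ ord 2).
L = (19 + 64·x + 64·x^2) + (-2 - 4·x)·Dx + (1 + 4·x + 4·x^2)·Dx^2  (order 2).
h: a_k = -1, -1, 17/2, 15/2, -337/24, -181/24, …
ICs: h(0) = -1, h′(0) = -1.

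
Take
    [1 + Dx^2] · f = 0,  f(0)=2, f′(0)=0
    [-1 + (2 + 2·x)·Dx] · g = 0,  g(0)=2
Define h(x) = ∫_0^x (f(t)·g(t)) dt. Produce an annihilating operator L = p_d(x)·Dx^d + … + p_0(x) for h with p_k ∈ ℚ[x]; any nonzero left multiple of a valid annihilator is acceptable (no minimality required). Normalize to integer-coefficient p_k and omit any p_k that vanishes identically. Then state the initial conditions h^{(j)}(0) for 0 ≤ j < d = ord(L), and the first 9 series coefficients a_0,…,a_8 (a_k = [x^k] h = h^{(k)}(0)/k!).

f: a_k = 2, 0, -1, 0, 1/12, 0, -1/360, 0, 1/20160, …
g: a_k = 2, 1, -1/4, 1/8, -5/64, 7/128, -21/512, 33/1024, -429/16384, …
L₀ := L_f ⊗_s L_g (sym. prod.), ord ≤ 2.
Integrate: L := L₀·Dx.
L = (7 + 8·x + 4·x^2)·Dx + (-4 - 4·x)·Dx^2 + (4 + 8·x + 4·x^2)·Dx^3  (order 3).
h: a_k = 0, 4, 1, -5/6, -3/16, 5/96, 13/1152, -349/80640, 401/184320, …
ICs: h(0) = 0, h′(0) = 4, h′′(0) = 2.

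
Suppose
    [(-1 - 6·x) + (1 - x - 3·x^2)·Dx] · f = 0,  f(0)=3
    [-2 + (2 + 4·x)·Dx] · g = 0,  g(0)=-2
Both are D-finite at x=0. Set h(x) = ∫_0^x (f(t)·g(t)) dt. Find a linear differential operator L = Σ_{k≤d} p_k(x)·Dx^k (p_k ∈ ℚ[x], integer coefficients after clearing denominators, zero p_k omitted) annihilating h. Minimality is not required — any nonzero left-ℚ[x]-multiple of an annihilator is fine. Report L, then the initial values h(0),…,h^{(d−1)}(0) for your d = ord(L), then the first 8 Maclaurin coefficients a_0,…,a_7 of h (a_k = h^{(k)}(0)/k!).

f: a_k = 3, 3, 12, 21, 57, 120, 291, 651, …
g: a_k = -2, -2, 1, -1, 5/4, -7/4, 21/8, -33/8, …
f·g: L₀ = L_f ⊗_s L_g, ord ≤ 1·1.
Integrate: L := L₀·Dx.
L = (2 + 7·x + 9·x^2)·Dx + (-1 - x + 5·x^2 + 6·x^3)·Dx^2  (order 2).
h: a_k = 0, -6, -6, -9, -33/2, -573/20, -231/4, -6147/56, …
ICs: h(0) = 0, h′(0) = -6.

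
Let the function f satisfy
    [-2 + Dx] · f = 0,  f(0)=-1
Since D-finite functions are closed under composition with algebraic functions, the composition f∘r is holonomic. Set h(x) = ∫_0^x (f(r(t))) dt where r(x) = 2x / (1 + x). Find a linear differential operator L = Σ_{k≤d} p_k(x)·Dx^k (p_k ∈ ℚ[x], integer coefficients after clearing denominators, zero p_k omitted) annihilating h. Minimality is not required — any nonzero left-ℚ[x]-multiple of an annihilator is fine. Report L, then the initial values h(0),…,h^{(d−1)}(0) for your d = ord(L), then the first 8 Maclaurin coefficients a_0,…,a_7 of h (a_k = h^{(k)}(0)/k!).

L = -4·Dx + (1 + 2·x + x^2)·Dx^2  (order 2).
h: a_k = 0, -1, -2, -4/3, 1/3, 4/15, -14/45, 44/315, …
ICs: h(0) = 0, h′(0) = -1.

f: a_k = -1, -2, -2, -4/3, -2/3, -4/15, -4/45, -8/315, …
h₀=f(r): pull back L_f along r ⇒ L₀.
h=∫₀ˣh₀: take L = L₀·Dx.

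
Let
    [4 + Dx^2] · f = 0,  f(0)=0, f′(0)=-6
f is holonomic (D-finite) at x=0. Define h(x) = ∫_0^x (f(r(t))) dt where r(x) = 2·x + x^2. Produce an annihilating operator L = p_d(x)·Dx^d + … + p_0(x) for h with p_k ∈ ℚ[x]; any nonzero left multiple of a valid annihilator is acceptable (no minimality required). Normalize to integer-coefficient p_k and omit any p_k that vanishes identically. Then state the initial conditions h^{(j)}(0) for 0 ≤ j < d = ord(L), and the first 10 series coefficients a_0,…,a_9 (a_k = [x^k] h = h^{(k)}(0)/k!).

f: a_k = 0, -6, 0, 4, 0, -4/5, 0, 8/105, 0, -4/945, …
h₀=f(r): pull back L_f along r ⇒ L₀.
Integrate: L := L₀·Dx.
L = (16 + 48·x + 48·x^2 + 16·x^3)·Dx - Dx^2 + (1 + x)·Dx^3  (order 3).
h: a_k = 0, 0, -6, -2, 8, 48/5, -4/15, -60/7, -712/105, 32/135, …
ICs: h(0) = 0, h′(0) = 0, h′′(0) = -12.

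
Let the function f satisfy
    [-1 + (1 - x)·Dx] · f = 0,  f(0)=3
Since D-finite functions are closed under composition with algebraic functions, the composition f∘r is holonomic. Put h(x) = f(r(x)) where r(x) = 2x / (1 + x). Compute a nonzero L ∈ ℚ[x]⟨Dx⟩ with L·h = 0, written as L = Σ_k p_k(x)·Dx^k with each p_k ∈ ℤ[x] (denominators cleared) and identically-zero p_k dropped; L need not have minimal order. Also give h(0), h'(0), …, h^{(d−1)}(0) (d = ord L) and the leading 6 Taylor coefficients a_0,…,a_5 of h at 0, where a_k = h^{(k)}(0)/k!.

f: a_k = 3, 3, 3, 3, 3, 3, …
h₀=f(r): pull back L_f along r ⇒ L₀.
L = 2 + (-1 + x^2)·Dx  (order 1).
h: a_k = 3, 6, 6, 6, 6, 6, …
ICs: h(0) = 3.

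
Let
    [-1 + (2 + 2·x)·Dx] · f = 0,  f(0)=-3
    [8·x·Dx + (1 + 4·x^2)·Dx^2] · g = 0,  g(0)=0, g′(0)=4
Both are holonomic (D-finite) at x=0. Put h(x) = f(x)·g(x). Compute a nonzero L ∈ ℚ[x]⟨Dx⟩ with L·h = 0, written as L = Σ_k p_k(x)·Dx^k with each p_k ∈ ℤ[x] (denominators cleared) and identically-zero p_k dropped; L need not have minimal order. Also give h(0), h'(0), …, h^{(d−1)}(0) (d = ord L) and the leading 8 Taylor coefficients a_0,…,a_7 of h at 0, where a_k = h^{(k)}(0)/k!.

f: a_k = -3, -3/2, 3/8, -3/16, 15/128, -21/256, 63/1024, -99/2048, …
g: a_k = 0, 4, 0, -16/3, 0, 64/5, 0, -256/7, …
f·g: L₀ = L_f ⊗_s L_g, ord ≤ 1·2.
L = (3 - 16·x - 4·x^2) + (-4 + 28·x + 48·x^2 + 16·x^3)·Dx + (4 + 8·x + 20·x^2 + 32·x^3 + 16·x^4)·Dx^2  (order 2).
h: a_k = 0, -12, -6, 35/2, 29/4, -6389/160, -5929/320, 1022653/8960, …
ICs: h(0) = 0, h′(0) = -12.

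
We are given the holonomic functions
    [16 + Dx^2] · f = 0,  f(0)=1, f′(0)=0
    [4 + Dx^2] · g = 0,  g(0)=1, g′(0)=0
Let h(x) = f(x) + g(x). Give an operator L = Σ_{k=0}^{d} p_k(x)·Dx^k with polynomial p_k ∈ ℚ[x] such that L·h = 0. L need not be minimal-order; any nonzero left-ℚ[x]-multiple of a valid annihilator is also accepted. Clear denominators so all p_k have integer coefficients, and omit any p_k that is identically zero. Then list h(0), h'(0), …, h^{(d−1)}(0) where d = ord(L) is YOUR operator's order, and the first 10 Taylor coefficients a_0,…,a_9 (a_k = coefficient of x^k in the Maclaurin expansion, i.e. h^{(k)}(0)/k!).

f: a_k = 1, 0, -8, 0, 32/3, 0, -256/45, 0, 512/315, 0, …
g: a_k = 1, 0, -2, 0, 2/3, 0, -4/45, 0, 2/315, 0, …
f+g: L₀ = lclm(L_f,L_g), ord ≤ 2+2.
L = 64 + 20·Dx^2 + Dx^4  (order 4).
h: a_k = 2, 0, -10, 0, 34/3, 0, -52/9, 0, 514/315, 0, …
ICs: h(0) = 2, h′(0) = 0, h′′(0) = -20, h′′′(0) = 0.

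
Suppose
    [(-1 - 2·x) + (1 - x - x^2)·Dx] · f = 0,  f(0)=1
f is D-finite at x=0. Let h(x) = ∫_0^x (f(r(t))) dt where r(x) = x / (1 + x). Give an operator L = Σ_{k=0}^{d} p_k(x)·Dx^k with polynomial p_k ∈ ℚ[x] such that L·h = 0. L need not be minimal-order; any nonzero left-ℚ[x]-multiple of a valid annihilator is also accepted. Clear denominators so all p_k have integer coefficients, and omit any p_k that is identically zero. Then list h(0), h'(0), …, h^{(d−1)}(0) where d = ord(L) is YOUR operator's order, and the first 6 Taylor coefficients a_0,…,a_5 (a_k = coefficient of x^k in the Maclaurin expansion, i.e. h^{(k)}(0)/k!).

f: a_k = 1, 1, 2, 3, 5, 8, …
Substitute x→r, Dx→(1/r')Dx; clear ⇒ L₀.
h=∫h₀ ⇒ L = L₀·Dx.
L = (1 + 3·x)·Dx + (-1 - 2·x + x^3)·Dx^2  (order 2).
h: a_k = 0, 1, 1/2, 1/3, 0, 1/5, …
ICs: h(0) = 0, h′(0) = 1.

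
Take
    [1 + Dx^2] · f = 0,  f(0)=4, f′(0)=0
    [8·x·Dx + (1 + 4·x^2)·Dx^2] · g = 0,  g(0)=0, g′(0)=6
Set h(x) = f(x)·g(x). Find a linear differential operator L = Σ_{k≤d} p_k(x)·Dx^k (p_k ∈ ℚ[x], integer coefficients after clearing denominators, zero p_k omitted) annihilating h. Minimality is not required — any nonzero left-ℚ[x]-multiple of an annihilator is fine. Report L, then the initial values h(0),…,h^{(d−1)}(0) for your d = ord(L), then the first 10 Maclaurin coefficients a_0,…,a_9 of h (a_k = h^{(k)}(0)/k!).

L = (85 + 944·x^2 + 416·x^4 + 256·x^6 + 256·x^8) + (144·x + 704·x^3 + 768·x^5 + 1024·x^7)·Dx + (90 + 992·x^2 + 576·x^4 + 512·x^6 + 512·x^8)·Dx^2 + (144·x + 704·x^3 + 768·x^5 + 1024·x^7)·Dx^3 + (5 + 48·x^2 + 160·x^4 + 256·x^6 + 256·x^8)·Dx^4  (order 4).
h: a_k = 0, 24, 0, -44, 0, 469/5, 0, -54431/210, 0, 801991/1008, …
ICs: h(0) = 0, h′(0) = 24, h′′(0) = 0, h′′′(0) = -264.

f: a_k = 4, 0, -2, 0, 1/6, 0, -1/180, 0, 1/10080, 0, …
g: a_k = 0, 6, 0, -8, 0, 96/5, 0, -384/7, 0, 512/3, …
Product ⇒ symmetric product L₀, ord ≤ 4.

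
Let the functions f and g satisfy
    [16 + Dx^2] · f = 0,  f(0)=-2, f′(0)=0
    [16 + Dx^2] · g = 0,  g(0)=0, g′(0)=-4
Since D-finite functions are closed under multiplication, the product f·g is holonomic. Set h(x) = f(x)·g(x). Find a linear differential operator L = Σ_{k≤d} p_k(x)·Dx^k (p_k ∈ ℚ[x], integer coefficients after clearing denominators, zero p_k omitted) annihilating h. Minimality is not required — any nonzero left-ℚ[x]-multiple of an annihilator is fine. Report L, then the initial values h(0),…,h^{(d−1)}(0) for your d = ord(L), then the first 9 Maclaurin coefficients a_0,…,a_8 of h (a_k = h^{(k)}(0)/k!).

f: a_k = -2, 0, 16, 0, -64/3, 0, 512/45, 0, -1024/315, …
g: a_k = 0, -4, 0, 32/3, 0, -128/15, 0, 1024/315, 0, …
h₀=f·g: eliminate ⇒ L₀, order ≤ 2·2.
L = 64·Dx + Dx^3  (order 3).
h: a_k = 0, 8, 0, -256/3, 0, 4096/15, 0, -131072/315, 0, …
ICs: h(0) = 0, h′(0) = 8, h′′(0) = 0.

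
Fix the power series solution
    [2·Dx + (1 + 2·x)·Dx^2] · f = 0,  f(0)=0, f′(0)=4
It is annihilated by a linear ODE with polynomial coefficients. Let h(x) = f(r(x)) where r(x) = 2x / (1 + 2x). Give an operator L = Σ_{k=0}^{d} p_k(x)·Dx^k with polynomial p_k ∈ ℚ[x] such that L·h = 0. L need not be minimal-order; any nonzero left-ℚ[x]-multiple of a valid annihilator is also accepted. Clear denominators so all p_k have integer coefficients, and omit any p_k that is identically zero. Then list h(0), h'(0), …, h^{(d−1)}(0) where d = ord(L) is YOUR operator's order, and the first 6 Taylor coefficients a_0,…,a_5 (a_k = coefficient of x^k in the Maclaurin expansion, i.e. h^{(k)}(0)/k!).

f: a_k = 0, 4, -4, 16/3, -8, 64/5, …
L₀ from L_f via x↦r, Dx↦r'^{-1}Dx.
L = (8 + 24·x)·Dx + (1 + 8·x + 12·x^2)·Dx^2  (order 2).
h: a_k = 0, 8, -32, 416/3, -640, 15488/5, …
ICs: h(0) = 0, h′(0) = 8.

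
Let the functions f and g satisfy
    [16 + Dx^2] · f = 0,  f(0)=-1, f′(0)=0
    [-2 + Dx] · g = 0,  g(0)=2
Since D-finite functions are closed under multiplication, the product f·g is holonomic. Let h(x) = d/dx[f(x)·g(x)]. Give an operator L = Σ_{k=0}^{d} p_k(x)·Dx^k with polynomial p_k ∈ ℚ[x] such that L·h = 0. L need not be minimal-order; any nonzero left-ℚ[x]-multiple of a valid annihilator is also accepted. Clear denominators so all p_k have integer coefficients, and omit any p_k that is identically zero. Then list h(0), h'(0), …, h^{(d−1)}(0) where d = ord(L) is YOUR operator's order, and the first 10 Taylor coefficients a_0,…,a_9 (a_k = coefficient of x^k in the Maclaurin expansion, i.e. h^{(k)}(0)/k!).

L = 20 - 4·Dx + Dx^2  (order 2).
h: a_k = -4, 24, 88, 112/3, -328/3, -624/5, -464/45, 16864/315, 9592/315, -1264/945, …
ICs: h(0) = -4, h′(0) = 24.

f: a_k = -1, 0, 8, 0, -32/3, 0, 256/45, 0, -512/315, 0, …
g: a_k = 2, 4, 4, 8/3, 4/3, 8/15, 8/45, 16/315, 4/315, 8/2835, …
L₀ := L_f ⊗_s L_g (sym. prod.), ord ≤ 2.
Derive L from L₀ (diff closure).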